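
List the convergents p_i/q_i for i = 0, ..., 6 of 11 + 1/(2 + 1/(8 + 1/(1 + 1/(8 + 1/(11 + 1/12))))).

11/1, 23/2, 195/17, 218/19, 1939/169, 21547/1878, 260503/22705

Using the convergent recurrence p_i = a_i*p_{i-1} + p_{i-2}, q_i = a_i*q_{i-1} + q_{i-2} with p_{-2}=0, p_{-1}=1, q_{-2}=1, q_{-1}=0:
  i=0: a_0=11, p_0 = 11*1 + 0 = 11, q_0 = 11*0 + 1 = 1.
  i=1: a_1=2, p_1 = 2*11 + 1 = 23, q_1 = 2*1 + 0 = 2.
  i=2: a_2=8, p_2 = 8*23 + 11 = 195, q_2 = 8*2 + 1 = 17.
  i=3: a_3=1, p_3 = 1*195 + 23 = 218, q_3 = 1*17 + 2 = 19.
  i=4: a_4=8, p_4 = 8*218 + 195 = 1939, q_4 = 8*19 + 17 = 169.
  i=5: a_5=11, p_5 = 11*1939 + 218 = 21547, q_5 = 11*169 + 19 = 1878.
  i=6: a_6=12, p_6 = 12*21547 + 1939 = 260503, q_6 = 12*1878 + 169 = 22705.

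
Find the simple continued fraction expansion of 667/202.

Run the Euclidean algorithm on 667 and 202; the successive quotients are the partial quotients a_0, a_1, ... (each step inverts the fractional part left over by the previous one):
  667 = 3*202 + 61, so a_0 = 3.
  202 = 3*61 + 19, so a_1 = 3.
  61 = 3*19 + 4, so a_2 = 3.
  19 = 4*4 + 3, so a_3 = 4.
  4 = 1*3 + 1, so a_4 = 1.
  3 = 3*1 + 0, so a_5 = 3.
The remainder reaches 0 after 6 divisions, so the expansion has 6 partial quotients, read off in order.

[3; 3, 3, 4, 1, 3]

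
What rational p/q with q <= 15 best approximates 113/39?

29/10

Expand x = 113/39 as a continued fraction with the Euclidean algorithm:
  113 = 2*39 + 35, so a_0 = 2.
  39 = 1*35 + 4, so a_1 = 1.
  35 = 8*4 + 3, so a_2 = 8.
  4 = 1*3 + 1, so a_3 = 1.
  3 = 3*1 + 0, so a_4 = 3.
so x = [2; 1, 8, 1, 3].
Convergents (p_i = a_i*p_{i-1} + p_{i-2}, q_i = a_i*q_{i-1} + q_{i-2} with p_{-2}=0, p_{-1}=1, q_{-2}=1, q_{-1}=0), until the denominator exceeds 15:
  i=0: a_0=2, p_0 = 2*1 + 0 = 2, q_0 = 2*0 + 1 = 1.
  i=1: a_1=1, p_1 = 1*2 + 1 = 3, q_1 = 1*1 + 0 = 1.
  i=2: a_2=8, p_2 = 8*3 + 2 = 26, q_2 = 8*1 + 1 = 9.
  i=3: a_3=1, p_3 = 1*26 + 3 = 29, q_3 = 1*9 + 1 = 10.
  i=4: a_4=3, p_4 = 3*29 + 26 = 113, q_4 = 3*10 + 9 = 39.
q_4 = 39 > 15, so the last convergent with denominator <= 15 is p_3/q_3 = 29/10.
The closest fraction with denominator <= 15 is either p_3/q_3 or the intermediate fraction (k*p_3 + p_2)/(k*q_3 + q_2) with the largest k >= 1 whose denominator stays <= 15; these approach x as k grows, and every other convergent or intermediate fraction in range is farther away.
Largest k: floor((15 - q_2)/q_3) = floor((15 - 9)/10) = 0.
Since k = 0, no intermediate fraction beyond p_3/q_3 has denominator <= 15, so the convergent 29/10 is the closest (its error is |113*10 - 29*39|/(39*10) = 1/390).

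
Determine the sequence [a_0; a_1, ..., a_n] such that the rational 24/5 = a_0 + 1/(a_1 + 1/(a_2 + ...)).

[4; 1, 4]

Run the Euclidean algorithm on 24 and 5; the successive quotients are the partial quotients a_0, a_1, ... (each step inverts the fractional part left over by the previous one):
  24 = 4*5 + 4, so a_0 = 4.
  5 = 1*4 + 1, so a_1 = 1.
  4 = 4*1 + 0, so a_2 = 4.
The remainder reaches 0 after 3 divisions, so the expansion has 3 partial quotients, read off in order.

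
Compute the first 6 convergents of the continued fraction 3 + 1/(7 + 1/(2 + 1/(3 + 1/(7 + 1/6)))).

3/1, 22/7, 47/15, 163/52, 1188/379, 7291/2326

Using the convergent recurrence p_i = a_i*p_{i-1} + p_{i-2}, q_i = a_i*q_{i-1} + q_{i-2} with p_{-2}=0, p_{-1}=1, q_{-2}=1, q_{-1}=0:
  i=0: a_0=3, p_0 = 3*1 + 0 = 3, q_0 = 3*0 + 1 = 1.
  i=1: a_1=7, p_1 = 7*3 + 1 = 22, q_1 = 7*1 + 0 = 7.
  i=2: a_2=2, p_2 = 2*22 + 3 = 47, q_2 = 2*7 + 1 = 15.
  i=3: a_3=3, p_3 = 3*47 + 22 = 163, q_3 = 3*15 + 7 = 52.
  i=4: a_4=7, p_4 = 7*163 + 47 = 1188, q_4 = 7*52 + 15 = 379.
  i=5: a_5=6, p_5 = 6*1188 + 163 = 7291, q_5 = 6*379 + 52 = 2326.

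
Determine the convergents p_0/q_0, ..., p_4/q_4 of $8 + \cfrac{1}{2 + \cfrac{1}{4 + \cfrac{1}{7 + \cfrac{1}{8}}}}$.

8/1, 17/2, 76/9, 549/65, 4468/529

Using the convergent recurrence p_i = a_i*p_{i-1} + p_{i-2}, q_i = a_i*q_{i-1} + q_{i-2} with p_{-2}=0, p_{-1}=1, q_{-2}=1, q_{-1}=0:
  i=0: a_0=8, p_0 = 8*1 + 0 = 8, q_0 = 8*0 + 1 = 1.
  i=1: a_1=2, p_1 = 2*8 + 1 = 17, q_1 = 2*1 + 0 = 2.
  i=2: a_2=4, p_2 = 4*17 + 8 = 76, q_2 = 4*2 + 1 = 9.
  i=3: a_3=7, p_3 = 7*76 + 17 = 549, q_3 = 7*9 + 2 = 65.
  i=4: a_4=8, p_4 = 8*549 + 76 = 4468, q_4 = 8*65 + 9 = 529.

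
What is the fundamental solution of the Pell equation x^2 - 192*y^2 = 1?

First expand sqrt(192) as a continued fraction. With x_i = (sqrt(192) + m_i)/d_i and (m_0, d_0) = (0, 1): a_0 = floor(sqrt(192)) = 13, since 13^2 = 169 <= 192 < 196 = 14^2.
Iterate m_{i+1} = d_i*a_i - m_i, d_{i+1} = (192 - m_{i+1}^2)/d_i, a_{i+1} = floor((a_0 + m_{i+1})/d_{i+1}):
  m_1 = 1*13 - 0 = 13, d_1 = (192 - 13^2)/1 = 23/1 = 23, a_1 = floor((13 + 13)/23) = 1.
  m_2 = 23*1 - 13 = 10, d_2 = (192 - 10^2)/23 = 92/23 = 4, a_2 = floor((13 + 10)/4) = 5.
  m_3 = 4*5 - 10 = 10, d_3 = (192 - 10^2)/4 = 92/4 = 23, a_3 = floor((13 + 10)/23) = 1.
  m_4 = 23*1 - 10 = 13, d_4 = (192 - 13^2)/23 = 23/23 = 1, a_4 = floor((13 + 13)/1) = 26.
  m_5 = 1*26 - 13 = 13, d_5 = (192 - 13^2)/1 = 23/1 = 23: (m_5, d_5) = (m_1, d_1) = (13, 23), so from here the quotients repeat a_1, ..., a_4; the period length is 4.
So sqrt(192) = [13; (1, 5, 1, 26)] with period length k = 4.
k is even, so the fundamental solution of x^2 - 192y^2 = 1 is (p_{k-1}, q_{k-1}) = (p_3, q_3); compute convergents through index 3.
Convergents (p_i = a_i*p_{i-1} + p_{i-2}, q_i = a_i*q_{i-1} + q_{i-2} with p_{-2}=0, p_{-1}=1, q_{-2}=1, q_{-1}=0):
  i=0: a_0=13, p_0 = 13*1 + 0 = 13, q_0 = 13*0 + 1 = 1.
  i=1: a_1=1, p_1 = 1*13 + 1 = 14, q_1 = 1*1 + 0 = 1.
  i=2: a_2=5, p_2 = 5*14 + 13 = 83, q_2 = 5*1 + 1 = 6.
  i=3: a_3=1, p_3 = 1*83 + 14 = 97, q_3 = 1*6 + 1 = 7.
Check: 97^2 - 192*7^2 = 9409 - 9408 = 1, so (x, y) = (97, 7) solves the equation, and by the theorem it is the least positive solution.

(x, y) = (97, 7)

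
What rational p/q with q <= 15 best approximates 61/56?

12/11

Expand x = 61/56 as a continued fraction with the Euclidean algorithm:
  61 = 1*56 + 5, so a_0 = 1.
  56 = 11*5 + 1, so a_1 = 11.
  5 = 5*1 + 0, so a_2 = 5.
so x = [1; 11, 5].
Convergents (p_i = a_i*p_{i-1} + p_{i-2}, q_i = a_i*q_{i-1} + q_{i-2} with p_{-2}=0, p_{-1}=1, q_{-2}=1, q_{-1}=0), until the denominator exceeds 15:
  i=0: a_0=1, p_0 = 1*1 + 0 = 1, q_0 = 1*0 + 1 = 1.
  i=1: a_1=11, p_1 = 11*1 + 1 = 12, q_1 = 11*1 + 0 = 11.
  i=2: a_2=5, p_2 = 5*12 + 1 = 61, q_2 = 5*11 + 1 = 56.
q_2 = 56 > 15, so the last convergent with denominator <= 15 is p_1/q_1 = 12/11.
The closest fraction with denominator <= 15 is either p_1/q_1 or the intermediate fraction (k*p_1 + p_0)/(k*q_1 + q_0) with the largest k >= 1 whose denominator stays <= 15; these approach x as k grows, and every other convergent or intermediate fraction in range is farther away.
Largest k: floor((15 - q_0)/q_1) = floor((15 - 1)/11) = 1.
That gives (1*12 + 1)/(1*11 + 1) = 13/12.
Compare the errors: |x - 12/11| = |61*11 - 12*56|/(56*11) = 1/616, and |x - 13/12| = |61*12 - 13*56|/(56*12) = 4/672.
Cross-multiplying, 1*672 = 672 < 2464 = 4*616, so 1/616 is smaller: the convergent 12/11 is closer to x than 13/12.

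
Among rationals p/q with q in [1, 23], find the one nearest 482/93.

Expand x = 482/93 as a continued fraction with the Euclidean algorithm:
  482 = 5*93 + 17, so a_0 = 5.
  93 = 5*17 + 8, so a_1 = 5.
  17 = 2*8 + 1, so a_2 = 2.
  8 = 8*1 + 0, so a_3 = 8.
so x = [5; 5, 2, 8].
Convergents (p_i = a_i*p_{i-1} + p_{i-2}, q_i = a_i*q_{i-1} + q_{i-2} with p_{-2}=0, p_{-1}=1, q_{-2}=1, q_{-1}=0), until the denominator exceeds 23:
  i=0: a_0=5, p_0 = 5*1 + 0 = 5, q_0 = 5*0 + 1 = 1.
  i=1: a_1=5, p_1 = 5*5 + 1 = 26, q_1 = 5*1 + 0 = 5.
  i=2: a_2=2, p_2 = 2*26 + 5 = 57, q_2 = 2*5 + 1 = 11.
  i=3: a_3=8, p_3 = 8*57 + 26 = 482, q_3 = 8*11 + 5 = 93.
q_3 = 93 > 23, so the last convergent with denominator <= 23 is p_2/q_2 = 57/11.
The closest fraction with denominator <= 23 is either p_2/q_2 or the intermediate fraction (k*p_2 + p_1)/(k*q_2 + q_1) with the largest k >= 1 whose denominator stays <= 23; these approach x as k grows, and every other convergent or intermediate fraction in range is farther away.
Largest k: floor((23 - q_1)/q_2) = floor((23 - 5)/11) = 1.
That gives (1*57 + 26)/(1*11 + 5) = 83/16.
Compare the errors: |x - 57/11| = |482*11 - 57*93|/(93*11) = 1/1023, and |x - 83/16| = |482*16 - 83*93|/(93*16) = 7/1488.
Cross-multiplying, 1*1488 = 1488 < 7161 = 7*1023, so 1/1023 is smaller: the convergent 57/11 is closer to x than 83/16.

57/11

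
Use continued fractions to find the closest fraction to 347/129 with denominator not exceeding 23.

Expand x = 347/129 as a continued fraction with the Euclidean algorithm:
  347 = 2*129 + 89, so a_0 = 2.
  129 = 1*89 + 40, so a_1 = 1.
  89 = 2*40 + 9, so a_2 = 2.
  40 = 4*9 + 4, so a_3 = 4.
  9 = 2*4 + 1, so a_4 = 2.
  4 = 4*1 + 0, so a_5 = 4.
so x = [2; 1, 2, 4, 2, 4].
Convergents (p_i = a_i*p_{i-1} + p_{i-2}, q_i = a_i*q_{i-1} + q_{i-2} with p_{-2}=0, p_{-1}=1, q_{-2}=1, q_{-1}=0), until the denominator exceeds 23:
  i=0: a_0=2, p_0 = 2*1 + 0 = 2, q_0 = 2*0 + 1 = 1.
  i=1: a_1=1, p_1 = 1*2 + 1 = 3, q_1 = 1*1 + 0 = 1.
  i=2: a_2=2, p_2 = 2*3 + 2 = 8, q_2 = 2*1 + 1 = 3.
  i=3: a_3=4, p_3 = 4*8 + 3 = 35, q_3 = 4*3 + 1 = 13.
  i=4: a_4=2, p_4 = 2*35 + 8 = 78, q_4 = 2*13 + 3 = 29.
q_4 = 29 > 23, so the last convergent with denominator <= 23 is p_3/q_3 = 35/13.
The closest fraction with denominator <= 23 is either p_3/q_3 or the intermediate fraction (k*p_3 + p_2)/(k*q_3 + q_2) with the largest k >= 1 whose denominator stays <= 23; these approach x as k grows, and every other convergent or intermediate fraction in range is farther away.
Largest k: floor((23 - q_2)/q_3) = floor((23 - 3)/13) = 1.
That gives (1*35 + 8)/(1*13 + 3) = 43/16.
Compare the errors: |x - 35/13| = |347*13 - 35*129|/(129*13) = 4/1677, and |x - 43/16| = |347*16 - 43*129|/(129*16) = 5/2064.
Cross-multiplying, 4*2064 = 8256 < 8385 = 5*1677, so 4/1677 is smaller: the convergent 35/13 is closer to x than 43/16.

35/13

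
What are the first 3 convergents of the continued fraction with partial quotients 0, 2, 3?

0/1, 1/2, 3/7

Using the convergent recurrence p_i = a_i*p_{i-1} + p_{i-2}, q_i = a_i*q_{i-1} + q_{i-2} with p_{-2}=0, p_{-1}=1, q_{-2}=1, q_{-1}=0:
  i=0: a_0=0, p_0 = 0*1 + 0 = 0, q_0 = 0*0 + 1 = 1.
  i=1: a_1=2, p_1 = 2*0 + 1 = 1, q_1 = 2*1 + 0 = 2.
  i=2: a_2=3, p_2 = 3*1 + 0 = 3, q_2 = 3*2 + 1 = 7.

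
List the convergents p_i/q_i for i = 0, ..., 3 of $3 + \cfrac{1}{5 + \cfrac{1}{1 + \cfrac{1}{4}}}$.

3/1, 16/5, 19/6, 92/29

Using the convergent recurrence p_i = a_i*p_{i-1} + p_{i-2}, q_i = a_i*q_{i-1} + q_{i-2} with p_{-2}=0, p_{-1}=1, q_{-2}=1, q_{-1}=0:
  i=0: a_0=3, p_0 = 3*1 + 0 = 3, q_0 = 3*0 + 1 = 1.
  i=1: a_1=5, p_1 = 5*3 + 1 = 16, q_1 = 5*1 + 0 = 5.
  i=2: a_2=1, p_2 = 1*16 + 3 = 19, q_2 = 1*5 + 1 = 6.
  i=3: a_3=4, p_3 = 4*19 + 16 = 92, q_3 = 4*6 + 5 = 29.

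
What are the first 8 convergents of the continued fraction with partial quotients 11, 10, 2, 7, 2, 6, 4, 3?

Using the convergent recurrence p_i = a_i*p_{i-1} + p_{i-2}, q_i = a_i*q_{i-1} + q_{i-2} with p_{-2}=0, p_{-1}=1, q_{-2}=1, q_{-1}=0:
  i=0: a_0=11, p_0 = 11*1 + 0 = 11, q_0 = 11*0 + 1 = 1.
  i=1: a_1=10, p_1 = 10*11 + 1 = 111, q_1 = 10*1 + 0 = 10.
  i=2: a_2=2, p_2 = 2*111 + 11 = 233, q_2 = 2*10 + 1 = 21.
  i=3: a_3=7, p_3 = 7*233 + 111 = 1742, q_3 = 7*21 + 10 = 157.
  i=4: a_4=2, p_4 = 2*1742 + 233 = 3717, q_4 = 2*157 + 21 = 335.
  i=5: a_5=6, p_5 = 6*3717 + 1742 = 24044, q_5 = 6*335 + 157 = 2167.
  i=6: a_6=4, p_6 = 4*24044 + 3717 = 99893, q_6 = 4*2167 + 335 = 9003.
  i=7: a_7=3, p_7 = 3*99893 + 24044 = 323723, q_7 = 3*9003 + 2167 = 29176.

11/1, 111/10, 233/21, 1742/157, 3717/335, 24044/2167, 99893/9003, 323723/29176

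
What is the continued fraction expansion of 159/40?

Run the Euclidean algorithm on 159 and 40; the successive quotients are the partial quotients a_0, a_1, ... (each step inverts the fractional part left over by the previous one):
  159 = 3*40 + 39, so a_0 = 3.
  40 = 1*39 + 1, so a_1 = 1.
  39 = 39*1 + 0, so a_2 = 39.
The remainder reaches 0 after 3 divisions, so the expansion has 3 partial quotients, read off in order.

[3; 1, 39]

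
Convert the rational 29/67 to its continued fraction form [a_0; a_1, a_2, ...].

Run the Euclidean algorithm on 29 and 67; the successive quotients are the partial quotients a_0, a_1, ... (each step inverts the fractional part left over by the previous one):
  29 = 0*67 + 29, so a_0 = 0.
  67 = 2*29 + 9, so a_1 = 2.
  29 = 3*9 + 2, so a_2 = 3.
  9 = 4*2 + 1, so a_3 = 4.
  2 = 2*1 + 0, so a_4 = 2.
The remainder reaches 0 after 5 divisions, so the expansion has 5 partial quotients, read off in order.

[0; 2, 3, 4, 2]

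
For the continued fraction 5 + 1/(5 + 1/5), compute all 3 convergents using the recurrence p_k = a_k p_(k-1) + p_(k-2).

Using the convergent recurrence p_i = a_i*p_{i-1} + p_{i-2}, q_i = a_i*q_{i-1} + q_{i-2} with p_{-2}=0, p_{-1}=1, q_{-2}=1, q_{-1}=0:
  i=0: a_0=5, p_0 = 5*1 + 0 = 5, q_0 = 5*0 + 1 = 1.
  i=1: a_1=5, p_1 = 5*5 + 1 = 26, q_1 = 5*1 + 0 = 5.
  i=2: a_2=5, p_2 = 5*26 + 5 = 135, q_2 = 5*5 + 1 = 26.

5/1, 26/5, 135/26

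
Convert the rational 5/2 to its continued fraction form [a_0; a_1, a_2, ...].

Run the Euclidean algorithm on 5 and 2; the successive quotients are the partial quotients a_0, a_1, ... (each step inverts the fractional part left over by the previous one):
  5 = 2*2 + 1, so a_0 = 2.
  2 = 2*1 + 0, so a_1 = 2.
The remainder reaches 0 after 2 divisions, so the expansion has 2 partial quotients, read off in order.

[2; 2]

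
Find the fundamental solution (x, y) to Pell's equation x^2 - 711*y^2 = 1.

First expand sqrt(711) as a continued fraction. With x_i = (sqrt(711) + m_i)/d_i and (m_0, d_0) = (0, 1): a_0 = floor(sqrt(711)) = 26, since 26^2 = 676 <= 711 < 729 = 27^2.
Iterate m_{i+1} = d_i*a_i - m_i, d_{i+1} = (711 - m_{i+1}^2)/d_i, a_{i+1} = floor((a_0 + m_{i+1})/d_{i+1}):
  m_1 = 1*26 - 0 = 26, d_1 = (711 - 26^2)/1 = 35/1 = 35, a_1 = floor((26 + 26)/35) = 1.
  m_2 = 35*1 - 26 = 9, d_2 = (711 - 9^2)/35 = 630/35 = 18, a_2 = floor((26 + 9)/18) = 1.
  m_3 = 18*1 - 9 = 9, d_3 = (711 - 9^2)/18 = 630/18 = 35, a_3 = floor((26 + 9)/35) = 1.
  m_4 = 35*1 - 9 = 26, d_4 = (711 - 26^2)/35 = 35/35 = 1, a_4 = floor((26 + 26)/1) = 52.
  m_5 = 1*52 - 26 = 26, d_5 = (711 - 26^2)/1 = 35/1 = 35: (m_5, d_5) = (m_1, d_1) = (26, 35), so from here the quotients repeat a_1, ..., a_4; the period length is 4.
So sqrt(711) = [26; (1, 1, 1, 52)] with period length k = 4.
k is even, so the fundamental solution of x^2 - 711y^2 = 1 is (p_{k-1}, q_{k-1}) = (p_3, q_3); compute convergents through index 3.
Convergents (p_i = a_i*p_{i-1} + p_{i-2}, q_i = a_i*q_{i-1} + q_{i-2} with p_{-2}=0, p_{-1}=1, q_{-2}=1, q_{-1}=0):
  i=0: a_0=26, p_0 = 26*1 + 0 = 26, q_0 = 26*0 + 1 = 1.
  i=1: a_1=1, p_1 = 1*26 + 1 = 27, q_1 = 1*1 + 0 = 1.
  i=2: a_2=1, p_2 = 1*27 + 26 = 53, q_2 = 1*1 + 1 = 2.
  i=3: a_3=1, p_3 = 1*53 + 27 = 80, q_3 = 1*2 + 1 = 3.
Check: 80^2 - 711*3^2 = 6400 - 6399 = 1, so (x, y) = (80, 3) solves the equation, and by the theorem it is the least positive solution.

(x, y) = (80, 3)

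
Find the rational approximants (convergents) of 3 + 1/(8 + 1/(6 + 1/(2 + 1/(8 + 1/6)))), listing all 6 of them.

Using the convergent recurrence p_i = a_i*p_{i-1} + p_{i-2}, q_i = a_i*q_{i-1} + q_{i-2} with p_{-2}=0, p_{-1}=1, q_{-2}=1, q_{-1}=0:
  i=0: a_0=3, p_0 = 3*1 + 0 = 3, q_0 = 3*0 + 1 = 1.
  i=1: a_1=8, p_1 = 8*3 + 1 = 25, q_1 = 8*1 + 0 = 8.
  i=2: a_2=6, p_2 = 6*25 + 3 = 153, q_2 = 6*8 + 1 = 49.
  i=3: a_3=2, p_3 = 2*153 + 25 = 331, q_3 = 2*49 + 8 = 106.
  i=4: a_4=8, p_4 = 8*331 + 153 = 2801, q_4 = 8*106 + 49 = 897.
  i=5: a_5=6, p_5 = 6*2801 + 331 = 17137, q_5 = 6*897 + 106 = 5488.

3/1, 25/8, 153/49, 331/106, 2801/897, 17137/5488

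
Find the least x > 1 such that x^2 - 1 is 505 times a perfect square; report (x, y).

First expand sqrt(505) as a continued fraction. With x_i = (sqrt(505) + m_i)/d_i and (m_0, d_0) = (0, 1): a_0 = floor(sqrt(505)) = 22, since 22^2 = 484 <= 505 < 529 = 23^2.
Iterate m_{i+1} = d_i*a_i - m_i, d_{i+1} = (505 - m_{i+1}^2)/d_i, a_{i+1} = floor((a_0 + m_{i+1})/d_{i+1}):
  m_1 = 1*22 - 0 = 22, d_1 = (505 - 22^2)/1 = 21/1 = 21, a_1 = floor((22 + 22)/21) = 2.
  m_2 = 21*2 - 22 = 20, d_2 = (505 - 20^2)/21 = 105/21 = 5, a_2 = floor((22 + 20)/5) = 8.
  m_3 = 5*8 - 20 = 20, d_3 = (505 - 20^2)/5 = 105/5 = 21, a_3 = floor((22 + 20)/21) = 2.
  m_4 = 21*2 - 20 = 22, d_4 = (505 - 22^2)/21 = 21/21 = 1, a_4 = floor((22 + 22)/1) = 44.
  m_5 = 1*44 - 22 = 22, d_5 = (505 - 22^2)/1 = 21/1 = 21: (m_5, d_5) = (m_1, d_1) = (22, 21), so from here the quotients repeat a_1, ..., a_4; the period length is 4.
So sqrt(505) = [22; (2, 8, 2, 44)] with period length k = 4.
k is even, so the fundamental solution of x^2 - 505y^2 = 1 is (p_{k-1}, q_{k-1}) = (p_3, q_3); compute convergents through index 3.
Convergents (p_i = a_i*p_{i-1} + p_{i-2}, q_i = a_i*q_{i-1} + q_{i-2} with p_{-2}=0, p_{-1}=1, q_{-2}=1, q_{-1}=0):
  i=0: a_0=22, p_0 = 22*1 + 0 = 22, q_0 = 22*0 + 1 = 1.
  i=1: a_1=2, p_1 = 2*22 + 1 = 45, q_1 = 2*1 + 0 = 2.
  i=2: a_2=8, p_2 = 8*45 + 22 = 382, q_2 = 8*2 + 1 = 17.
  i=3: a_3=2, p_3 = 2*382 + 45 = 809, q_3 = 2*17 + 2 = 36.
Check: 809^2 - 505*36^2 = 654481 - 654480 = 1, so (x, y) = (809, 36) solves the equation, and by the theorem it is the least positive solution.

(x, y) = (809, 36)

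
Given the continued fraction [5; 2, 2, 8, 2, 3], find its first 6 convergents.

5/1, 11/2, 27/5, 227/42, 481/89, 1670/309

Using the convergent recurrence p_i = a_i*p_{i-1} + p_{i-2}, q_i = a_i*q_{i-1} + q_{i-2} with p_{-2}=0, p_{-1}=1, q_{-2}=1, q_{-1}=0:
  i=0: a_0=5, p_0 = 5*1 + 0 = 5, q_0 = 5*0 + 1 = 1.
  i=1: a_1=2, p_1 = 2*5 + 1 = 11, q_1 = 2*1 + 0 = 2.
  i=2: a_2=2, p_2 = 2*11 + 5 = 27, q_2 = 2*2 + 1 = 5.
  i=3: a_3=8, p_3 = 8*27 + 11 = 227, q_3 = 8*5 + 2 = 42.
  i=4: a_4=2, p_4 = 2*227 + 27 = 481, q_4 = 2*42 + 5 = 89.
  i=5: a_5=3, p_5 = 3*481 + 227 = 1670, q_5 = 3*89 + 42 = 309.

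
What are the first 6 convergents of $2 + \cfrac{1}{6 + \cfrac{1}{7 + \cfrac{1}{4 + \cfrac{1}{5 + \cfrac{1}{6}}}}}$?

2/1, 13/6, 93/43, 385/178, 2018/933, 12493/5776

Using the convergent recurrence p_i = a_i*p_{i-1} + p_{i-2}, q_i = a_i*q_{i-1} + q_{i-2} with p_{-2}=0, p_{-1}=1, q_{-2}=1, q_{-1}=0:
  i=0: a_0=2, p_0 = 2*1 + 0 = 2, q_0 = 2*0 + 1 = 1.
  i=1: a_1=6, p_1 = 6*2 + 1 = 13, q_1 = 6*1 + 0 = 6.
  i=2: a_2=7, p_2 = 7*13 + 2 = 93, q_2 = 7*6 + 1 = 43.
  i=3: a_3=4, p_3 = 4*93 + 13 = 385, q_3 = 4*43 + 6 = 178.
  i=4: a_4=5, p_4 = 5*385 + 93 = 2018, q_4 = 5*178 + 43 = 933.
  i=5: a_5=6, p_5 = 6*2018 + 385 = 12493, q_5 = 6*933 + 178 = 5776.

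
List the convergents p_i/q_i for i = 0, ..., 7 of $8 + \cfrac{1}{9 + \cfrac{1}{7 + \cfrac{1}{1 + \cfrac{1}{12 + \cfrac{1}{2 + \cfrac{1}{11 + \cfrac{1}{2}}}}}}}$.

Using the convergent recurrence p_i = a_i*p_{i-1} + p_{i-2}, q_i = a_i*q_{i-1} + q_{i-2} with p_{-2}=0, p_{-1}=1, q_{-2}=1, q_{-1}=0:
  i=0: a_0=8, p_0 = 8*1 + 0 = 8, q_0 = 8*0 + 1 = 1.
  i=1: a_1=9, p_1 = 9*8 + 1 = 73, q_1 = 9*1 + 0 = 9.
  i=2: a_2=7, p_2 = 7*73 + 8 = 519, q_2 = 7*9 + 1 = 64.
  i=3: a_3=1, p_3 = 1*519 + 73 = 592, q_3 = 1*64 + 9 = 73.
  i=4: a_4=12, p_4 = 12*592 + 519 = 7623, q_4 = 12*73 + 64 = 940.
  i=5: a_5=2, p_5 = 2*7623 + 592 = 15838, q_5 = 2*940 + 73 = 1953.
  i=6: a_6=11, p_6 = 11*15838 + 7623 = 181841, q_6 = 11*1953 + 940 = 22423.
  i=7: a_7=2, p_7 = 2*181841 + 15838 = 379520, q_7 = 2*22423 + 1953 = 46799.

8/1, 73/9, 519/64, 592/73, 7623/940, 15838/1953, 181841/22423, 379520/46799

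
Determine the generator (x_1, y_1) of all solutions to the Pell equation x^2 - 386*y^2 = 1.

First expand sqrt(386) as a continued fraction. With x_i = (sqrt(386) + m_i)/d_i and (m_0, d_0) = (0, 1): a_0 = floor(sqrt(386)) = 19, since 19^2 = 361 <= 386 < 400 = 20^2.
Iterate m_{i+1} = d_i*a_i - m_i, d_{i+1} = (386 - m_{i+1}^2)/d_i, a_{i+1} = floor((a_0 + m_{i+1})/d_{i+1}):
  m_1 = 1*19 - 0 = 19, d_1 = (386 - 19^2)/1 = 25/1 = 25, a_1 = floor((19 + 19)/25) = 1.
  m_2 = 25*1 - 19 = 6, d_2 = (386 - 6^2)/25 = 350/25 = 14, a_2 = floor((19 + 6)/14) = 1.
  m_3 = 14*1 - 6 = 8, d_3 = (386 - 8^2)/14 = 322/14 = 23, a_3 = floor((19 + 8)/23) = 1.
  m_4 = 23*1 - 8 = 15, d_4 = (386 - 15^2)/23 = 161/23 = 7, a_4 = floor((19 + 15)/7) = 4.
  m_5 = 7*4 - 15 = 13, d_5 = (386 - 13^2)/7 = 217/7 = 31, a_5 = floor((19 + 13)/31) = 1.
  m_6 = 31*1 - 13 = 18, d_6 = (386 - 18^2)/31 = 62/31 = 2, a_6 = floor((19 + 18)/2) = 18.
  m_7 = 2*18 - 18 = 18, d_7 = (386 - 18^2)/2 = 62/2 = 31, a_7 = floor((19 + 18)/31) = 1.
  m_8 = 31*1 - 18 = 13, d_8 = (386 - 13^2)/31 = 217/31 = 7, a_8 = floor((19 + 13)/7) = 4.
  m_9 = 7*4 - 13 = 15, d_9 = (386 - 15^2)/7 = 161/7 = 23, a_9 = floor((19 + 15)/23) = 1.
  m_10 = 23*1 - 15 = 8, d_10 = (386 - 8^2)/23 = 322/23 = 14, a_10 = floor((19 + 8)/14) = 1.
  m_11 = 14*1 - 8 = 6, d_11 = (386 - 6^2)/14 = 350/14 = 25, a_11 = floor((19 + 6)/25) = 1.
  m_12 = 25*1 - 6 = 19, d_12 = (386 - 19^2)/25 = 25/25 = 1, a_12 = floor((19 + 19)/1) = 38.
  m_13 = 1*38 - 19 = 19, d_13 = (386 - 19^2)/1 = 25/1 = 25: (m_13, d_13) = (m_1, d_1) = (19, 25), so from here the quotients repeat a_1, ..., a_12; the period length is 12.
So sqrt(386) = [19; (1, 1, 1, 4, 1, 18, 1, 4, 1, 1, 1, 38)] with period length k = 12.
k is even, so the fundamental solution of x^2 - 386y^2 = 1 is (p_{k-1}, q_{k-1}) = (p_11, q_11); compute convergents through index 11.
Convergents (p_i = a_i*p_{i-1} + p_{i-2}, q_i = a_i*q_{i-1} + q_{i-2} with p_{-2}=0, p_{-1}=1, q_{-2}=1, q_{-1}=0):
  i=0: a_0=19, p_0 = 19*1 + 0 = 19, q_0 = 19*0 + 1 = 1.
  i=1: a_1=1, p_1 = 1*19 + 1 = 20, q_1 = 1*1 + 0 = 1.
  i=2: a_2=1, p_2 = 1*20 + 19 = 39, q_2 = 1*1 + 1 = 2.
  i=3: a_3=1, p_3 = 1*39 + 20 = 59, q_3 = 1*2 + 1 = 3.
  i=4: a_4=4, p_4 = 4*59 + 39 = 275, q_4 = 4*3 + 2 = 14.
  i=5: a_5=1, p_5 = 1*275 + 59 = 334, q_5 = 1*14 + 3 = 17.
  i=6: a_6=18, p_6 = 18*334 + 275 = 6287, q_6 = 18*17 + 14 = 320.
  i=7: a_7=1, p_7 = 1*6287 + 334 = 6621, q_7 = 1*320 + 17 = 337.
  i=8: a_8=4, p_8 = 4*6621 + 6287 = 32771, q_8 = 4*337 + 320 = 1668.
  i=9: a_9=1, p_9 = 1*32771 + 6621 = 39392, q_9 = 1*1668 + 337 = 2005.
  i=10: a_10=1, p_10 = 1*39392 + 32771 = 72163, q_10 = 1*2005 + 1668 = 3673.
  i=11: a_11=1, p_11 = 1*72163 + 39392 = 111555, q_11 = 1*3673 + 2005 = 5678.
Check: 111555^2 - 386*5678^2 = 12444518025 - 12444518024 = 1, so (x, y) = (111555, 5678) solves the equation, and by the theorem it is the least positive solution.

(x, y) = (111555, 5678)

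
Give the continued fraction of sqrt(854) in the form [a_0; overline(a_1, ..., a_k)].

[29; overline(4, 2, 11, 4, 11, 2, 4, 58)]

Write x_i = (sqrt(854) + m_i)/d_i with (m_0, d_0) = (0, 1). a_0 = floor(sqrt(854)) = 29, since 29^2 = 841 <= 854 < 900 = 30^2.
Iterate m_{i+1} = d_i*a_i - m_i, d_{i+1} = (854 - m_{i+1}^2)/d_i, a_{i+1} = floor((a_0 + m_{i+1})/d_{i+1}):
  m_1 = 1*29 - 0 = 29, d_1 = (854 - 29^2)/1 = 13/1 = 13, a_1 = floor((29 + 29)/13) = 4.
  m_2 = 13*4 - 29 = 23, d_2 = (854 - 23^2)/13 = 325/13 = 25, a_2 = floor((29 + 23)/25) = 2.
  m_3 = 25*2 - 23 = 27, d_3 = (854 - 27^2)/25 = 125/25 = 5, a_3 = floor((29 + 27)/5) = 11.
  m_4 = 5*11 - 27 = 28, d_4 = (854 - 28^2)/5 = 70/5 = 14, a_4 = floor((29 + 28)/14) = 4.
  m_5 = 14*4 - 28 = 28, d_5 = (854 - 28^2)/14 = 70/14 = 5, a_5 = floor((29 + 28)/5) = 11.
  m_6 = 5*11 - 28 = 27, d_6 = (854 - 27^2)/5 = 125/5 = 25, a_6 = floor((29 + 27)/25) = 2.
  m_7 = 25*2 - 27 = 23, d_7 = (854 - 23^2)/25 = 325/25 = 13, a_7 = floor((29 + 23)/13) = 4.
  m_8 = 13*4 - 23 = 29, d_8 = (854 - 29^2)/13 = 13/13 = 1, a_8 = floor((29 + 29)/1) = 58.
  m_9 = 1*58 - 29 = 29, d_9 = (854 - 29^2)/1 = 13/1 = 13: (m_9, d_9) = (m_1, d_1) = (29, 13), so from here the quotients repeat a_1, ..., a_8; the period length is 8.
Hence the expansion of sqrt(854) is a_0 = 29 followed by the repeating block 4, 2, 11, 4, 11, 2, 4, 58 (period 8).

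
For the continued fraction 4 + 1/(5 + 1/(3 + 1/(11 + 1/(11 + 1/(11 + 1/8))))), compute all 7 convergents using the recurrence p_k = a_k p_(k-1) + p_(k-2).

4/1, 21/5, 67/16, 758/181, 8405/2007, 93213/22258, 754109/180071

Using the convergent recurrence p_i = a_i*p_{i-1} + p_{i-2}, q_i = a_i*q_{i-1} + q_{i-2} with p_{-2}=0, p_{-1}=1, q_{-2}=1, q_{-1}=0:
  i=0: a_0=4, p_0 = 4*1 + 0 = 4, q_0 = 4*0 + 1 = 1.
  i=1: a_1=5, p_1 = 5*4 + 1 = 21, q_1 = 5*1 + 0 = 5.
  i=2: a_2=3, p_2 = 3*21 + 4 = 67, q_2 = 3*5 + 1 = 16.
  i=3: a_3=11, p_3 = 11*67 + 21 = 758, q_3 = 11*16 + 5 = 181.
  i=4: a_4=11, p_4 = 11*758 + 67 = 8405, q_4 = 11*181 + 16 = 2007.
  i=5: a_5=11, p_5 = 11*8405 + 758 = 93213, q_5 = 11*2007 + 181 = 22258.
  i=6: a_6=8, p_6 = 8*93213 + 8405 = 754109, q_6 = 8*22258 + 2007 = 180071.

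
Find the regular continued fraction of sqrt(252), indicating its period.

Write x_i = (sqrt(252) + m_i)/d_i with (m_0, d_0) = (0, 1). a_0 = floor(sqrt(252)) = 15, since 15^2 = 225 <= 252 < 256 = 16^2.
Iterate m_{i+1} = d_i*a_i - m_i, d_{i+1} = (252 - m_{i+1}^2)/d_i, a_{i+1} = floor((a_0 + m_{i+1})/d_{i+1}):
  m_1 = 1*15 - 0 = 15, d_1 = (252 - 15^2)/1 = 27/1 = 27, a_1 = floor((15 + 15)/27) = 1.
  m_2 = 27*1 - 15 = 12, d_2 = (252 - 12^2)/27 = 108/27 = 4, a_2 = floor((15 + 12)/4) = 6.
  m_3 = 4*6 - 12 = 12, d_3 = (252 - 12^2)/4 = 108/4 = 27, a_3 = floor((15 + 12)/27) = 1.
  m_4 = 27*1 - 12 = 15, d_4 = (252 - 15^2)/27 = 27/27 = 1, a_4 = floor((15 + 15)/1) = 30.
  m_5 = 1*30 - 15 = 15, d_5 = (252 - 15^2)/1 = 27/1 = 27: (m_5, d_5) = (m_1, d_1) = (15, 27), so from here the quotients repeat a_1, ..., a_4; the period length is 4.
Hence the expansion of sqrt(252) is a_0 = 15 followed by the repeating block 1, 6, 1, 30 (period 4).

[15; (1, 6, 1, 30)]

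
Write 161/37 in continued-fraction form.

Run the Euclidean algorithm on 161 and 37; the successive quotients are the partial quotients a_0, a_1, ... (each step inverts the fractional part left over by the previous one):
  161 = 4*37 + 13, so a_0 = 4.
  37 = 2*13 + 11, so a_1 = 2.
  13 = 1*11 + 2, so a_2 = 1.
  11 = 5*2 + 1, so a_3 = 5.
  2 = 2*1 + 0, so a_4 = 2.
The remainder reaches 0 after 5 divisions, so the expansion has 5 partial quotients, read off in order.

[4; 2, 1, 5, 2]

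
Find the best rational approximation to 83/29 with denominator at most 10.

20/7

Expand x = 83/29 as a continued fraction with the Euclidean algorithm:
  83 = 2*29 + 25, so a_0 = 2.
  29 = 1*25 + 4, so a_1 = 1.
  25 = 6*4 + 1, so a_2 = 6.
  4 = 4*1 + 0, so a_3 = 4.
so x = [2; 1, 6, 4].
Convergents (p_i = a_i*p_{i-1} + p_{i-2}, q_i = a_i*q_{i-1} + q_{i-2} with p_{-2}=0, p_{-1}=1, q_{-2}=1, q_{-1}=0), until the denominator exceeds 10:
  i=0: a_0=2, p_0 = 2*1 + 0 = 2, q_0 = 2*0 + 1 = 1.
  i=1: a_1=1, p_1 = 1*2 + 1 = 3, q_1 = 1*1 + 0 = 1.
  i=2: a_2=6, p_2 = 6*3 + 2 = 20, q_2 = 6*1 + 1 = 7.
  i=3: a_3=4, p_3 = 4*20 + 3 = 83, q_3 = 4*7 + 1 = 29.
q_3 = 29 > 10, so the last convergent with denominator <= 10 is p_2/q_2 = 20/7.
The closest fraction with denominator <= 10 is either p_2/q_2 or the intermediate fraction (k*p_2 + p_1)/(k*q_2 + q_1) with the largest k >= 1 whose denominator stays <= 10; these approach x as k grows, and every other convergent or intermediate fraction in range is farther away.
Largest k: floor((10 - q_1)/q_2) = floor((10 - 1)/7) = 1.
That gives (1*20 + 3)/(1*7 + 1) = 23/8.
Compare the errors: |x - 20/7| = |83*7 - 20*29|/(29*7) = 1/203, and |x - 23/8| = |83*8 - 23*29|/(29*8) = 3/232.
Cross-multiplying, 1*232 = 232 < 609 = 3*203, so 1/203 is smaller: the convergent 20/7 is closer to x than 23/8.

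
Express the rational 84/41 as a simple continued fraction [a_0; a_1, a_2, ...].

[2; 20, 2]

Run the Euclidean algorithm on 84 and 41; the successive quotients are the partial quotients a_0, a_1, ... (each step inverts the fractional part left over by the previous one):
  84 = 2*41 + 2, so a_0 = 2.
  41 = 20*2 + 1, so a_1 = 20.
  2 = 2*1 + 0, so a_2 = 2.
The remainder reaches 0 after 3 divisions, so the expansion has 3 partial quotients, read off in order.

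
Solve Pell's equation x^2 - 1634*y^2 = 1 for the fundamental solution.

First expand sqrt(1634) as a continued fraction. With x_i = (sqrt(1634) + m_i)/d_i and (m_0, d_0) = (0, 1): a_0 = floor(sqrt(1634)) = 40, since 40^2 = 1600 <= 1634 < 1681 = 41^2.
Iterate m_{i+1} = d_i*a_i - m_i, d_{i+1} = (1634 - m_{i+1}^2)/d_i, a_{i+1} = floor((a_0 + m_{i+1})/d_{i+1}):
  m_1 = 1*40 - 0 = 40, d_1 = (1634 - 40^2)/1 = 34/1 = 34, a_1 = floor((40 + 40)/34) = 2.
  m_2 = 34*2 - 40 = 28, d_2 = (1634 - 28^2)/34 = 850/34 = 25, a_2 = floor((40 + 28)/25) = 2.
  m_3 = 25*2 - 28 = 22, d_3 = (1634 - 22^2)/25 = 1150/25 = 46, a_3 = floor((40 + 22)/46) = 1.
  m_4 = 46*1 - 22 = 24, d_4 = (1634 - 24^2)/46 = 1058/46 = 23, a_4 = floor((40 + 24)/23) = 2.
  m_5 = 23*2 - 24 = 22, d_5 = (1634 - 22^2)/23 = 1150/23 = 50, a_5 = floor((40 + 22)/50) = 1.
  m_6 = 50*1 - 22 = 28, d_6 = (1634 - 28^2)/50 = 850/50 = 17, a_6 = floor((40 + 28)/17) = 4.
  m_7 = 17*4 - 28 = 40, d_7 = (1634 - 40^2)/17 = 34/17 = 2, a_7 = floor((40 + 40)/2) = 40.
  m_8 = 2*40 - 40 = 40, d_8 = (1634 - 40^2)/2 = 34/2 = 17, a_8 = floor((40 + 40)/17) = 4.
  m_9 = 17*4 - 40 = 28, d_9 = (1634 - 28^2)/17 = 850/17 = 50, a_9 = floor((40 + 28)/50) = 1.
  m_10 = 50*1 - 28 = 22, d_10 = (1634 - 22^2)/50 = 1150/50 = 23, a_10 = floor((40 + 22)/23) = 2.
  m_11 = 23*2 - 22 = 24, d_11 = (1634 - 24^2)/23 = 1058/23 = 46, a_11 = floor((40 + 24)/46) = 1.
  m_12 = 46*1 - 24 = 22, d_12 = (1634 - 22^2)/46 = 1150/46 = 25, a_12 = floor((40 + 22)/25) = 2.
  m_13 = 25*2 - 22 = 28, d_13 = (1634 - 28^2)/25 = 850/25 = 34, a_13 = floor((40 + 28)/34) = 2.
  m_14 = 34*2 - 28 = 40, d_14 = (1634 - 40^2)/34 = 34/34 = 1, a_14 = floor((40 + 40)/1) = 80.
  m_15 = 1*80 - 40 = 40, d_15 = (1634 - 40^2)/1 = 34/1 = 34: (m_15, d_15) = (m_1, d_1) = (40, 34), so from here the quotients repeat a_1, ..., a_14; the period length is 14.
So sqrt(1634) = [40; (2, 2, 1, 2, 1, 4, 40, 4, 1, 2, 1, 2, 2, 80)] with period length k = 14.
k is even, so the fundamental solution of x^2 - 1634y^2 = 1 is (p_{k-1}, q_{k-1}) = (p_13, q_13); compute convergents through index 13.
Convergents (p_i = a_i*p_{i-1} + p_{i-2}, q_i = a_i*q_{i-1} + q_{i-2} with p_{-2}=0, p_{-1}=1, q_{-2}=1, q_{-1}=0):
  i=0: a_0=40, p_0 = 40*1 + 0 = 40, q_0 = 40*0 + 1 = 1.
  i=1: a_1=2, p_1 = 2*40 + 1 = 81, q_1 = 2*1 + 0 = 2.
  i=2: a_2=2, p_2 = 2*81 + 40 = 202, q_2 = 2*2 + 1 = 5.
  i=3: a_3=1, p_3 = 1*202 + 81 = 283, q_3 = 1*5 + 2 = 7.
  i=4: a_4=2, p_4 = 2*283 + 202 = 768, q_4 = 2*7 + 5 = 19.
  i=5: a_5=1, p_5 = 1*768 + 283 = 1051, q_5 = 1*19 + 7 = 26.
  i=6: a_6=4, p_6 = 4*1051 + 768 = 4972, q_6 = 4*26 + 19 = 123.
  i=7: a_7=40, p_7 = 40*4972 + 1051 = 199931, q_7 = 40*123 + 26 = 4946.
  i=8: a_8=4, p_8 = 4*199931 + 4972 = 804696, q_8 = 4*4946 + 123 = 19907.
  i=9: a_9=1, p_9 = 1*804696 + 199931 = 1004627, q_9 = 1*19907 + 4946 = 24853.
  i=10: a_10=2, p_10 = 2*1004627 + 804696 = 2813950, q_10 = 2*24853 + 19907 = 69613.
  i=11: a_11=1, p_11 = 1*2813950 + 1004627 = 3818577, q_11 = 1*69613 + 24853 = 94466.
  i=12: a_12=2, p_12 = 2*3818577 + 2813950 = 10451104, q_12 = 2*94466 + 69613 = 258545.
  i=13: a_13=2, p_13 = 2*10451104 + 3818577 = 24720785, q_13 = 2*258545 + 94466 = 611556.
Check: 24720785^2 - 1634*611556^2 = 611117211016225 - 611117211016224 = 1, so (x, y) = (24720785, 611556) solves the equation, and by the theorem it is the least positive solution.

(x, y) = (24720785, 611556)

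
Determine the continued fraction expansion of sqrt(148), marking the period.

[12; (6, 24)]

Write x_i = (sqrt(148) + m_i)/d_i with (m_0, d_0) = (0, 1). a_0 = floor(sqrt(148)) = 12, since 12^2 = 144 <= 148 < 169 = 13^2.
Iterate m_{i+1} = d_i*a_i - m_i, d_{i+1} = (148 - m_{i+1}^2)/d_i, a_{i+1} = floor((a_0 + m_{i+1})/d_{i+1}):
  m_1 = 1*12 - 0 = 12, d_1 = (148 - 12^2)/1 = 4/1 = 4, a_1 = floor((12 + 12)/4) = 6.
  m_2 = 4*6 - 12 = 12, d_2 = (148 - 12^2)/4 = 4/4 = 1, a_2 = floor((12 + 12)/1) = 24.
  m_3 = 1*24 - 12 = 12, d_3 = (148 - 12^2)/1 = 4/1 = 4: (m_3, d_3) = (m_1, d_1) = (12, 4), so from here the quotients repeat a_1, a_2; the period length is 2.
Hence the expansion of sqrt(148) is a_0 = 12 followed by the repeating block 6, 24 (period 2).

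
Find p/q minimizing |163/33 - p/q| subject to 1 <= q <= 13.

64/13

Expand x = 163/33 as a continued fraction with the Euclidean algorithm:
  163 = 4*33 + 31, so a_0 = 4.
  33 = 1*31 + 2, so a_1 = 1.
  31 = 15*2 + 1, so a_2 = 15.
  2 = 2*1 + 0, so a_3 = 2.
so x = [4; 1, 15, 2].
Convergents (p_i = a_i*p_{i-1} + p_{i-2}, q_i = a_i*q_{i-1} + q_{i-2} with p_{-2}=0, p_{-1}=1, q_{-2}=1, q_{-1}=0), until the denominator exceeds 13:
  i=0: a_0=4, p_0 = 4*1 + 0 = 4, q_0 = 4*0 + 1 = 1.
  i=1: a_1=1, p_1 = 1*4 + 1 = 5, q_1 = 1*1 + 0 = 1.
  i=2: a_2=15, p_2 = 15*5 + 4 = 79, q_2 = 15*1 + 1 = 16.
q_2 = 16 > 13, so the last convergent with denominator <= 13 is p_1/q_1 = 5/1.
The closest fraction with denominator <= 13 is either p_1/q_1 or the intermediate fraction (k*p_1 + p_0)/(k*q_1 + q_0) with the largest k >= 1 whose denominator stays <= 13; these approach x as k grows, and every other convergent or intermediate fraction in range is farther away.
Largest k: floor((13 - q_0)/q_1) = floor((13 - 1)/1) = 12.
That gives (12*5 + 4)/(12*1 + 1) = 64/13.
Compare the errors: |x - 5/1| = |163*1 - 5*33|/(33*1) = 2/33, and |x - 64/13| = |163*13 - 64*33|/(33*13) = 7/429.
Cross-multiplying, 7*33 = 231 < 858 = 2*429, so 7/429 is smaller: the intermediate fraction 64/13 is closer to x than 5/1.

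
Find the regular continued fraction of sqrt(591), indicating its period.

Write x_i = (sqrt(591) + m_i)/d_i with (m_0, d_0) = (0, 1). a_0 = floor(sqrt(591)) = 24, since 24^2 = 576 <= 591 < 625 = 25^2.
Iterate m_{i+1} = d_i*a_i - m_i, d_{i+1} = (591 - m_{i+1}^2)/d_i, a_{i+1} = floor((a_0 + m_{i+1})/d_{i+1}):
  m_1 = 1*24 - 0 = 24, d_1 = (591 - 24^2)/1 = 15/1 = 15, a_1 = floor((24 + 24)/15) = 3.
  m_2 = 15*3 - 24 = 21, d_2 = (591 - 21^2)/15 = 150/15 = 10, a_2 = floor((24 + 21)/10) = 4.
  m_3 = 10*4 - 21 = 19, d_3 = (591 - 19^2)/10 = 230/10 = 23, a_3 = floor((24 + 19)/23) = 1.
  m_4 = 23*1 - 19 = 4, d_4 = (591 - 4^2)/23 = 575/23 = 25, a_4 = floor((24 + 4)/25) = 1.
  m_5 = 25*1 - 4 = 21, d_5 = (591 - 21^2)/25 = 150/25 = 6, a_5 = floor((24 + 21)/6) = 7.
  m_6 = 6*7 - 21 = 21, d_6 = (591 - 21^2)/6 = 150/6 = 25, a_6 = floor((24 + 21)/25) = 1.
  m_7 = 25*1 - 21 = 4, d_7 = (591 - 4^2)/25 = 575/25 = 23, a_7 = floor((24 + 4)/23) = 1.
  m_8 = 23*1 - 4 = 19, d_8 = (591 - 19^2)/23 = 230/23 = 10, a_8 = floor((24 + 19)/10) = 4.
  m_9 = 10*4 - 19 = 21, d_9 = (591 - 21^2)/10 = 150/10 = 15, a_9 = floor((24 + 21)/15) = 3.
  m_10 = 15*3 - 21 = 24, d_10 = (591 - 24^2)/15 = 15/15 = 1, a_10 = floor((24 + 24)/1) = 48.
  m_11 = 1*48 - 24 = 24, d_11 = (591 - 24^2)/1 = 15/1 = 15: (m_11, d_11) = (m_1, d_1) = (24, 15), so from here the quotients repeat a_1, ..., a_10; the period length is 10.
Hence the expansion of sqrt(591) is a_0 = 24 followed by the repeating block 3, 4, 1, 1, 7, 1, 1, 4, 3, 48 (period 10).

[24; (3, 4, 1, 1, 7, 1, 1, 4, 3, 48)]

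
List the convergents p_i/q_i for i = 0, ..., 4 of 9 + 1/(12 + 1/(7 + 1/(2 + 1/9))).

9/1, 109/12, 772/85, 1653/182, 15649/1723

Using the convergent recurrence p_i = a_i*p_{i-1} + p_{i-2}, q_i = a_i*q_{i-1} + q_{i-2} with p_{-2}=0, p_{-1}=1, q_{-2}=1, q_{-1}=0:
  i=0: a_0=9, p_0 = 9*1 + 0 = 9, q_0 = 9*0 + 1 = 1.
  i=1: a_1=12, p_1 = 12*9 + 1 = 109, q_1 = 12*1 + 0 = 12.
  i=2: a_2=7, p_2 = 7*109 + 9 = 772, q_2 = 7*12 + 1 = 85.
  i=3: a_3=2, p_3 = 2*772 + 109 = 1653, q_3 = 2*85 + 12 = 182.
  i=4: a_4=9, p_4 = 9*1653 + 772 = 15649, q_4 = 9*182 + 85 = 1723.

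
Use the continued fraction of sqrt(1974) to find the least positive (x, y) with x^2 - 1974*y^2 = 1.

(x, y) = (1376255, 30976)

First expand sqrt(1974) as a continued fraction. With x_i = (sqrt(1974) + m_i)/d_i and (m_0, d_0) = (0, 1): a_0 = floor(sqrt(1974)) = 44, since 44^2 = 1936 <= 1974 < 2025 = 45^2.
Iterate m_{i+1} = d_i*a_i - m_i, d_{i+1} = (1974 - m_{i+1}^2)/d_i, a_{i+1} = floor((a_0 + m_{i+1})/d_{i+1}):
  m_1 = 1*44 - 0 = 44, d_1 = (1974 - 44^2)/1 = 38/1 = 38, a_1 = floor((44 + 44)/38) = 2.
  m_2 = 38*2 - 44 = 32, d_2 = (1974 - 32^2)/38 = 950/38 = 25, a_2 = floor((44 + 32)/25) = 3.
  m_3 = 25*3 - 32 = 43, d_3 = (1974 - 43^2)/25 = 125/25 = 5, a_3 = floor((44 + 43)/5) = 17.
  m_4 = 5*17 - 43 = 42, d_4 = (1974 - 42^2)/5 = 210/5 = 42, a_4 = floor((44 + 42)/42) = 2.
  m_5 = 42*2 - 42 = 42, d_5 = (1974 - 42^2)/42 = 210/42 = 5, a_5 = floor((44 + 42)/5) = 17.
  m_6 = 5*17 - 42 = 43, d_6 = (1974 - 43^2)/5 = 125/5 = 25, a_6 = floor((44 + 43)/25) = 3.
  m_7 = 25*3 - 43 = 32, d_7 = (1974 - 32^2)/25 = 950/25 = 38, a_7 = floor((44 + 32)/38) = 2.
  m_8 = 38*2 - 32 = 44, d_8 = (1974 - 44^2)/38 = 38/38 = 1, a_8 = floor((44 + 44)/1) = 88.
  m_9 = 1*88 - 44 = 44, d_9 = (1974 - 44^2)/1 = 38/1 = 38: (m_9, d_9) = (m_1, d_1) = (44, 38), so from here the quotients repeat a_1, ..., a_8; the period length is 8.
So sqrt(1974) = [44; (2, 3, 17, 2, 17, 3, 2, 88)] with period length k = 8.
k is even, so the fundamental solution of x^2 - 1974y^2 = 1 is (p_{k-1}, q_{k-1}) = (p_7, q_7); compute convergents through index 7.
Convergents (p_i = a_i*p_{i-1} + p_{i-2}, q_i = a_i*q_{i-1} + q_{i-2} with p_{-2}=0, p_{-1}=1, q_{-2}=1, q_{-1}=0):
  i=0: a_0=44, p_0 = 44*1 + 0 = 44, q_0 = 44*0 + 1 = 1.
  i=1: a_1=2, p_1 = 2*44 + 1 = 89, q_1 = 2*1 + 0 = 2.
  i=2: a_2=3, p_2 = 3*89 + 44 = 311, q_2 = 3*2 + 1 = 7.
  i=3: a_3=17, p_3 = 17*311 + 89 = 5376, q_3 = 17*7 + 2 = 121.
  i=4: a_4=2, p_4 = 2*5376 + 311 = 11063, q_4 = 2*121 + 7 = 249.
  i=5: a_5=17, p_5 = 17*11063 + 5376 = 193447, q_5 = 17*249 + 121 = 4354.
  i=6: a_6=3, p_6 = 3*193447 + 11063 = 591404, q_6 = 3*4354 + 249 = 13311.
  i=7: a_7=2, p_7 = 2*591404 + 193447 = 1376255, q_7 = 2*13311 + 4354 = 30976.
Check: 1376255^2 - 1974*30976^2 = 1894077825025 - 1894077825024 = 1, so (x, y) = (1376255, 30976) solves the equation, and by the theorem it is the least positive solution.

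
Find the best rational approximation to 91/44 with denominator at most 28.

Expand x = 91/44 as a continued fraction with the Euclidean algorithm:
  91 = 2*44 + 3, so a_0 = 2.
  44 = 14*3 + 2, so a_1 = 14.
  3 = 1*2 + 1, so a_2 = 1.
  2 = 2*1 + 0, so a_3 = 2.
so x = [2; 14, 1, 2].
Convergents (p_i = a_i*p_{i-1} + p_{i-2}, q_i = a_i*q_{i-1} + q_{i-2} with p_{-2}=0, p_{-1}=1, q_{-2}=1, q_{-1}=0), until the denominator exceeds 28:
  i=0: a_0=2, p_0 = 2*1 + 0 = 2, q_0 = 2*0 + 1 = 1.
  i=1: a_1=14, p_1 = 14*2 + 1 = 29, q_1 = 14*1 + 0 = 14.
  i=2: a_2=1, p_2 = 1*29 + 2 = 31, q_2 = 1*14 + 1 = 15.
  i=3: a_3=2, p_3 = 2*31 + 29 = 91, q_3 = 2*15 + 14 = 44.
q_3 = 44 > 28, so the last convergent with denominator <= 28 is p_2/q_2 = 31/15.
The closest fraction with denominator <= 28 is either p_2/q_2 or the intermediate fraction (k*p_2 + p_1)/(k*q_2 + q_1) with the largest k >= 1 whose denominator stays <= 28; these approach x as k grows, and every other convergent or intermediate fraction in range is farther away.
Largest k: floor((28 - q_1)/q_2) = floor((28 - 14)/15) = 0.
Since k = 0, no intermediate fraction beyond p_2/q_2 has denominator <= 28, so the convergent 31/15 is the closest (its error is |91*15 - 31*44|/(44*15) = 1/660).

31/15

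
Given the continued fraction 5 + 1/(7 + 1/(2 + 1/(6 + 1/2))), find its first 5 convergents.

5/1, 36/7, 77/15, 498/97, 1073/209

Using the convergent recurrence p_i = a_i*p_{i-1} + p_{i-2}, q_i = a_i*q_{i-1} + q_{i-2} with p_{-2}=0, p_{-1}=1, q_{-2}=1, q_{-1}=0:
  i=0: a_0=5, p_0 = 5*1 + 0 = 5, q_0 = 5*0 + 1 = 1.
  i=1: a_1=7, p_1 = 7*5 + 1 = 36, q_1 = 7*1 + 0 = 7.
  i=2: a_2=2, p_2 = 2*36 + 5 = 77, q_2 = 2*7 + 1 = 15.
  i=3: a_3=6, p_3 = 6*77 + 36 = 498, q_3 = 6*15 + 7 = 97.
  i=4: a_4=2, p_4 = 2*498 + 77 = 1073, q_4 = 2*97 + 15 = 209.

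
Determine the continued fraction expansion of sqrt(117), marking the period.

[10; (1, 4, 2, 4, 1, 20)]

Write x_i = (sqrt(117) + m_i)/d_i with (m_0, d_0) = (0, 1). a_0 = floor(sqrt(117)) = 10, since 10^2 = 100 <= 117 < 121 = 11^2.
Iterate m_{i+1} = d_i*a_i - m_i, d_{i+1} = (117 - m_{i+1}^2)/d_i, a_{i+1} = floor((a_0 + m_{i+1})/d_{i+1}):
  m_1 = 1*10 - 0 = 10, d_1 = (117 - 10^2)/1 = 17/1 = 17, a_1 = floor((10 + 10)/17) = 1.
  m_2 = 17*1 - 10 = 7, d_2 = (117 - 7^2)/17 = 68/17 = 4, a_2 = floor((10 + 7)/4) = 4.
  m_3 = 4*4 - 7 = 9, d_3 = (117 - 9^2)/4 = 36/4 = 9, a_3 = floor((10 + 9)/9) = 2.
  m_4 = 9*2 - 9 = 9, d_4 = (117 - 9^2)/9 = 36/9 = 4, a_4 = floor((10 + 9)/4) = 4.
  m_5 = 4*4 - 9 = 7, d_5 = (117 - 7^2)/4 = 68/4 = 17, a_5 = floor((10 + 7)/17) = 1.
  m_6 = 17*1 - 7 = 10, d_6 = (117 - 10^2)/17 = 17/17 = 1, a_6 = floor((10 + 10)/1) = 20.
  m_7 = 1*20 - 10 = 10, d_7 = (117 - 10^2)/1 = 17/1 = 17: (m_7, d_7) = (m_1, d_1) = (10, 17), so from here the quotients repeat a_1, ..., a_6; the period length is 6.
Hence the expansion of sqrt(117) is a_0 = 10 followed by the repeating block 1, 4, 2, 4, 1, 20 (period 6).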